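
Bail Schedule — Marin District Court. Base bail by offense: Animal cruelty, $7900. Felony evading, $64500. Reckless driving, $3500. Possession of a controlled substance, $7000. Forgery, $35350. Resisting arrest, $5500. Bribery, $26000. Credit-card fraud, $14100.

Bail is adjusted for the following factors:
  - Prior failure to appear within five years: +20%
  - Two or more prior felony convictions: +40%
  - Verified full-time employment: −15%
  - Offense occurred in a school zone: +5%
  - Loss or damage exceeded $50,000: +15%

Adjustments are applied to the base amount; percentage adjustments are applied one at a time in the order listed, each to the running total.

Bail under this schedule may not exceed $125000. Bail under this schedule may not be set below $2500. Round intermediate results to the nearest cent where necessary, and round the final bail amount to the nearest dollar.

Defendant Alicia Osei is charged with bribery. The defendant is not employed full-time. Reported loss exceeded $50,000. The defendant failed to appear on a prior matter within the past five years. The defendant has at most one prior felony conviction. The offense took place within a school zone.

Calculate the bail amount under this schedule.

$37674

Base amounts from the schedule: bribery $26000.
Single charge. Combined base = $26000.
Prior failure to appear within five years (+20%): $26000 × 1.2 = $31200.
Offense occurred in a school zone (+5%): $31200 × 1.05 = $32760.
Loss or damage exceeded $50,000 (+15%): $32760 × 1.15 = $37674.
$37674 is within the $125000 maximum.
$37674 is at or above the $2500 minimum.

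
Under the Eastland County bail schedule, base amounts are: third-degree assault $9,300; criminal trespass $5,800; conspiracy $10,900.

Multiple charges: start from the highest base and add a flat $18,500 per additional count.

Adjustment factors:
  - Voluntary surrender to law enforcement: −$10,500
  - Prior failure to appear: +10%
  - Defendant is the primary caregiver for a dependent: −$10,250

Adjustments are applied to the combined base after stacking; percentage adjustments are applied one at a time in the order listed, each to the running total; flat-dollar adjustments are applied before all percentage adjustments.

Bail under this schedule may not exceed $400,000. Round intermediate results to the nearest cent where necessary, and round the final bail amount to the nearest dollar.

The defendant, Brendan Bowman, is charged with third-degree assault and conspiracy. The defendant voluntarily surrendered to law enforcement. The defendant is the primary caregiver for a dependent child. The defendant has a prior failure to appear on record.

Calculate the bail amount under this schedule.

$9,515

Base amounts from the schedule: third-degree assault $9,300; conspiracy $10,900.
Stacking rule: highest base plus $18,500 per additional charge. Highest is conspiracy at $10,900; 1 additional charge → +$18,500. Combined base = $29,400.
Voluntary surrender to law enforcement (−$10,500 flat): $29,400 − $10,500 = $18,900.
Defendant is the primary caregiver for a dependent (−$10,250 flat): $18,900 − $10,250 = $8,650.
Prior failure to appear (+10%): $8,650 × 1.1 = $9,515.
$9,515 is within the $400,000 maximum.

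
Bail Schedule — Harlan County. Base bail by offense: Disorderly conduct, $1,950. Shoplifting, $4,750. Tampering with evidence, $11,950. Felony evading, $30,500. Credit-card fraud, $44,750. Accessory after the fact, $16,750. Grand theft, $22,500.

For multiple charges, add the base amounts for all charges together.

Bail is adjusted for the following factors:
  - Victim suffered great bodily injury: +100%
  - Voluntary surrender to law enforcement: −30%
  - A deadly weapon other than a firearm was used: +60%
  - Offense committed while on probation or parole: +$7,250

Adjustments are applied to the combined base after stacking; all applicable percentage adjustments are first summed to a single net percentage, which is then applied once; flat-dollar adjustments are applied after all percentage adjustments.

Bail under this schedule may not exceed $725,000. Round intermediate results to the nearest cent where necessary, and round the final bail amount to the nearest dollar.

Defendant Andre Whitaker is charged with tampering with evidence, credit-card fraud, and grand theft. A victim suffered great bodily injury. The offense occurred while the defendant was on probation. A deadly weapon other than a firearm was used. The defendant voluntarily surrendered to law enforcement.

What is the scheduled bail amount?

Base amounts from the schedule: tampering with evidence $11,950; credit-card fraud $44,750; grand theft $22,500.
Stacking rule: sum of all bases. $11,950 + $44,750 + $22,500 = $79,200.
Net percentage adjustment: +100% −30% +60% = +130%. $79,200 × 2.3 = $182,160.
Offense committed while on probation or parole (+$7,250 flat): $182,160 + $7,250 = $189,410.
$189,410 is within the $725,000 maximum.

$189,410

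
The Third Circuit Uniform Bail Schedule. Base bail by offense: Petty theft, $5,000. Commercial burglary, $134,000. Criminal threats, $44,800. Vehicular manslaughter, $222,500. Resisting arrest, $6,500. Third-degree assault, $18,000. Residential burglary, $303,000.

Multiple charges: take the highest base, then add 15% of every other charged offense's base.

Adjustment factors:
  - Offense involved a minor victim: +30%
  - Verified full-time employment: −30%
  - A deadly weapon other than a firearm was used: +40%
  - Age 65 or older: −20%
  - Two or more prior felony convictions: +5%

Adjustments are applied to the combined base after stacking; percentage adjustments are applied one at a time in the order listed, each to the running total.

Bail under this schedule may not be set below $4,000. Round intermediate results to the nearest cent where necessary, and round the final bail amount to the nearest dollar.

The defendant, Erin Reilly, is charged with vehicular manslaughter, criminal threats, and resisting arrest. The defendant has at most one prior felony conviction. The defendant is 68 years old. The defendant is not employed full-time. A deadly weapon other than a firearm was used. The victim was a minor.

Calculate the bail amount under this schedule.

Base amounts from the schedule: vehicular manslaughter $222,500; criminal threats $44,800; resisting arrest $6,500.
Stacking rule: highest base plus 15% of each additional charge. Highest is vehicular manslaughter at $222,500. Additional: $44,800 × 15% = $6,720; $6,500 × 15% = $975. Combined base = $222,500 + $7,695 = $230,195.
Offense involved a minor victim (+30%): $230,195 × 1.3 = $299,253.50.
A deadly weapon other than a firearm was used (+40%): $299,253.50 × 1.4 = $418,954.90.
Age 65 or older (−20%): $418,954.90 × 0.8 = $335,163.92.
$335,163.92 is at or above the $4,000 minimum.
Rounded to the nearest dollar: $335,164.

$335,164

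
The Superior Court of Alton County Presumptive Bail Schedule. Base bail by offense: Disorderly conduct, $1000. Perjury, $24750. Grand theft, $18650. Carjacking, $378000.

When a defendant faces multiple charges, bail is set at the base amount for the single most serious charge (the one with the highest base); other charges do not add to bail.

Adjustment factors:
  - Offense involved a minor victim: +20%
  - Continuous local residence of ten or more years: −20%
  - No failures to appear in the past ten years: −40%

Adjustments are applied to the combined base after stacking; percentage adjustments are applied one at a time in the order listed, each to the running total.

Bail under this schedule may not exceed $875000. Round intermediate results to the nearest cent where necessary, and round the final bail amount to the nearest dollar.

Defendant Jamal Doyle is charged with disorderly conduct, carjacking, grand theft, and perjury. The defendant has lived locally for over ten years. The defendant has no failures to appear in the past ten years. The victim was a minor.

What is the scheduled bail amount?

$217728

Base amounts from the schedule: disorderly conduct $1000; carjacking $378000; grand theft $18650; perjury $24750.
Stacking rule: use the highest base only. Highest is carjacking at $378000. Combined base = $378000.
Offense involved a minor victim (+20%): $378000 × 1.2 = $453600.
Continuous local residence of ten or more years (−20%): $453600 × 0.8 = $362880.
No failures to appear in the past ten years (−40%): $362880 × 0.6 = $217728.
$217728 is within the $875000 maximum.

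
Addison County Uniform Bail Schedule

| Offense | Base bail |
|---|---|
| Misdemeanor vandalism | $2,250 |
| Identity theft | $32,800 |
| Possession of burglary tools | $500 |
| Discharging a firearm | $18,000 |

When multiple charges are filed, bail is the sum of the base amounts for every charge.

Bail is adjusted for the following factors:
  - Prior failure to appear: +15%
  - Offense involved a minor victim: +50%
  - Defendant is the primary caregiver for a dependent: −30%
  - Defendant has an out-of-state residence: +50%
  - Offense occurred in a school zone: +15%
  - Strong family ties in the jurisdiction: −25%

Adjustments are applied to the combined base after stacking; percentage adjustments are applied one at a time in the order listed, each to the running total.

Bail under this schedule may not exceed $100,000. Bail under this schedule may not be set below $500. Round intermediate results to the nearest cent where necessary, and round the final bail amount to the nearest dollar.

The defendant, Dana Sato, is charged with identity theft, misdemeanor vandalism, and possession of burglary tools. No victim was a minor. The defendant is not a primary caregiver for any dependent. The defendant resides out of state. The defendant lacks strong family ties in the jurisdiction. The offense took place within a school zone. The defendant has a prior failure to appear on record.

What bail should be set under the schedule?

$70,522

Base amounts from the schedule: identity theft $32,800; misdemeanor vandalism $2,250; possession of burglary tools $500.
Stacking rule: sum of all bases. $32,800 + $2,250 + $500 = $35,550.
Prior failure to appear (+15%): $35,550 × 1.15 = $40,882.50.
Defendant has an out-of-state residence (+50%): $40,882.50 × 1.5 = $61,323.75.
Offense occurred in a school zone (+15%): $61,323.75 × 1.15 = $70,522.31.
$70,522.31 is within the $100,000 maximum.
$70,522.31 is at or above the $500 minimum.
Rounded to the nearest dollar: $70,522.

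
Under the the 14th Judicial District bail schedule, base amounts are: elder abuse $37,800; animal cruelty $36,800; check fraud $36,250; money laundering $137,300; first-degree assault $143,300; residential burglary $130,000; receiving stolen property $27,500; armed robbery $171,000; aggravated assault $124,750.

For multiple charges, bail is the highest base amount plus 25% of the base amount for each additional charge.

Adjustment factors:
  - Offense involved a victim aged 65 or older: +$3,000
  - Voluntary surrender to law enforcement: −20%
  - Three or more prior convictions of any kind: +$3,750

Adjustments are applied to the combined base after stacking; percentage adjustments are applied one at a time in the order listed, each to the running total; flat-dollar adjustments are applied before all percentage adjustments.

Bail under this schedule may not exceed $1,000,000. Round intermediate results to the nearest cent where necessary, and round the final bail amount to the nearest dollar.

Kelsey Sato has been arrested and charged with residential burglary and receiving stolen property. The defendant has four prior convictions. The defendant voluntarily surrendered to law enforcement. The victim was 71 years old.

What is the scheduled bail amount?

Base amounts from the schedule: residential burglary $130,000; receiving stolen property $27,500.
Stacking rule: highest base plus 25% of each additional charge. Highest is residential burglary at $130,000. Additional: $27,500 × 25% = $6,875. Combined base = $130,000 + $6,875 = $136,875.
Offense involved a victim aged 65 or older (+$3,000 flat): $136,875 + $3,000 = $139,875.
Three or more prior convictions of any kind (+$3,750 flat): $139,875 + $3,750 = $143,625.
Voluntary surrender to law enforcement (−20%): $143,625 × 0.8 = $114,900.
$114,900 is within the $1,000,000 maximum.

$114,900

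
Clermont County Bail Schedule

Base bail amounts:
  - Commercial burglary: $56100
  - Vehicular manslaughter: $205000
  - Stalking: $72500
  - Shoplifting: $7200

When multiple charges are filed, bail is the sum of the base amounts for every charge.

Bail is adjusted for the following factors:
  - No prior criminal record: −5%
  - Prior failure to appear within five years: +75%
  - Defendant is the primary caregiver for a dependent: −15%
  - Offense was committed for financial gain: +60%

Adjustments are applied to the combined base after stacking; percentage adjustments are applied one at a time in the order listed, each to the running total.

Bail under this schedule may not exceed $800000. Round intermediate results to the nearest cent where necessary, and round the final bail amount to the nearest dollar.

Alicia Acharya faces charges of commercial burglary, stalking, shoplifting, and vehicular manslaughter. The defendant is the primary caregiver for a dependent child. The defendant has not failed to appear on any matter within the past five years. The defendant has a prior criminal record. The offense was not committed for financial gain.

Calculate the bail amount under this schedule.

$289680

Base amounts from the schedule: commercial burglary $56100; stalking $72500; shoplifting $7200; vehicular manslaughter $205000.
Stacking rule: sum of all bases. $56100 + $72500 + $7200 + $205000 = $340800.
Defendant is the primary caregiver for a dependent (−15%): $340800 × 0.85 = $289680.
$289680 is within the $800000 maximum.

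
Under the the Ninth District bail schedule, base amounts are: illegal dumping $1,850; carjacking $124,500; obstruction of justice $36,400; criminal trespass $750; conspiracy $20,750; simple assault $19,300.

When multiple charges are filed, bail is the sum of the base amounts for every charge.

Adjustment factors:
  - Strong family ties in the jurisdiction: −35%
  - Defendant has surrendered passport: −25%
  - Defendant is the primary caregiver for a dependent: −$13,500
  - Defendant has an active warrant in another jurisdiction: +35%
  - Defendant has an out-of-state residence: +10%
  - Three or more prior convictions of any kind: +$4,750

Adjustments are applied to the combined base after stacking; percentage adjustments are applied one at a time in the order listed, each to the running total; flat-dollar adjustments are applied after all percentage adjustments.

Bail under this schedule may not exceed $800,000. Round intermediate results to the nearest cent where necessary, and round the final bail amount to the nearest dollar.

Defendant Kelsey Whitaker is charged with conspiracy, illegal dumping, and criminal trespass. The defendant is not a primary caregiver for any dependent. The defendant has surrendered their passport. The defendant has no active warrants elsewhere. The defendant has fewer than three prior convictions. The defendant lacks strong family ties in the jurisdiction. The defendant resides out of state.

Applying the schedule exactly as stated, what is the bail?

$19,264

Base amounts from the schedule: conspiracy $20,750; illegal dumping $1,850; criminal trespass $750.
Stacking rule: sum of all bases. $20,750 + $1,850 + $750 = $23,350.
Defendant has surrendered passport (−25%): $23,350 × 0.75 = $17,512.50.
Defendant has an out-of-state residence (+10%): $17,512.50 × 1.1 = $19,263.75.
$19,263.75 is within the $800,000 maximum.
Rounded to the nearest dollar: $19,264.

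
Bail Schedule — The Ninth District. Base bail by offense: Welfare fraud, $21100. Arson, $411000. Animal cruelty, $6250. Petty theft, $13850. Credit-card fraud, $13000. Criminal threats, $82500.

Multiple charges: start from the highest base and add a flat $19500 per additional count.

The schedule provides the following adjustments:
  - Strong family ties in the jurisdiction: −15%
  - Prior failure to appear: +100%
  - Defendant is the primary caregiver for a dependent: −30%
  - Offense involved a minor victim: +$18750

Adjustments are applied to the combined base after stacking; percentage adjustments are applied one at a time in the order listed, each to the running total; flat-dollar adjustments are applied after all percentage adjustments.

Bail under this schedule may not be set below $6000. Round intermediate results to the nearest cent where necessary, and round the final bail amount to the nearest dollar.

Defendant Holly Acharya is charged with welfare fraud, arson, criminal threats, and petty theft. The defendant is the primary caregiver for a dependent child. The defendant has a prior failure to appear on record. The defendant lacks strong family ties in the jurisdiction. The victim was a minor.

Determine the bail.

$676050

Base amounts from the schedule: welfare fraud $21100; arson $411000; criminal threats $82500; petty theft $13850.
Stacking rule: highest base plus $19500 per additional charge. Highest is arson at $411000; 3 additional charges → +$58500. Combined base = $469500.
Prior failure to appear (+100%): $469500 × 2 = $939000.
Defendant is the primary caregiver for a dependent (−30%): $939000 × 0.7 = $657300.
Offense involved a minor victim (+$18750 flat): $657300 + $18750 = $676050.
$676050 is at or above the $6000 minimum.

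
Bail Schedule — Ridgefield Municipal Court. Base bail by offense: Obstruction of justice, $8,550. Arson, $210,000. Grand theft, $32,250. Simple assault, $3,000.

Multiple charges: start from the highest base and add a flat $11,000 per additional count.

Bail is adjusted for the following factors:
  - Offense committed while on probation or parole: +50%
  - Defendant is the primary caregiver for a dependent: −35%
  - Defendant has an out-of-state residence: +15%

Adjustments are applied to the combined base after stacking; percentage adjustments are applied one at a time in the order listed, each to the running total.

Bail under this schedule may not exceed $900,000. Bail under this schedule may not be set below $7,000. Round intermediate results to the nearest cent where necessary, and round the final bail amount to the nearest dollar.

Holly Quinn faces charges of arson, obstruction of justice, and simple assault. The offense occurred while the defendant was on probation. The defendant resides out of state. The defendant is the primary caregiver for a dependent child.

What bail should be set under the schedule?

Base amounts from the schedule: arson $210,000; obstruction of justice $8,550; simple assault $3,000.
Stacking rule: highest base plus $11,000 per additional charge. Highest is arson at $210,000; 2 additional charges → +$22,000. Combined base = $232,000.
Offense committed while on probation or parole (+50%): $232,000 × 1.5 = $348,000.
Defendant is the primary caregiver for a dependent (−35%): $348,000 × 0.65 = $226,200.
Defendant has an out-of-state residence (+15%): $226,200 × 1.15 = $260,130.
$260,130 is within the $900,000 maximum.
$260,130 is at or above the $7,000 minimum.

$260,130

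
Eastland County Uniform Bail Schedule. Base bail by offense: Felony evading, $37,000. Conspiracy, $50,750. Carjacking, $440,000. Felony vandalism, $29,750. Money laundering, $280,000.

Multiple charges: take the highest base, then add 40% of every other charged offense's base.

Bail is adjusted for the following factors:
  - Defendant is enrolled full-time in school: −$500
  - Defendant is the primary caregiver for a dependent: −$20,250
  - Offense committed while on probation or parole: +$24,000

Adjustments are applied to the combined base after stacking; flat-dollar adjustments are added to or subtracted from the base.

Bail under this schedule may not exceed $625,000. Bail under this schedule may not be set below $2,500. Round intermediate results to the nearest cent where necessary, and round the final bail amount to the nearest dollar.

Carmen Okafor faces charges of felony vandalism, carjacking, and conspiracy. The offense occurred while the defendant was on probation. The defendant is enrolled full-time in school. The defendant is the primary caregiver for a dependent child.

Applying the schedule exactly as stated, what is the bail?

Base amounts from the schedule: felony vandalism $29,750; carjacking $440,000; conspiracy $50,750.
Stacking rule: highest base plus 40% of each additional charge. Highest is carjacking at $440,000. Additional: $29,750 × 40% = $11,900; $50,750 × 40% = $20,300. Combined base = $440,000 + $32,200 = $472,200.
Defendant is enrolled full-time in school (−$500 flat): $472,200 − $500 = $471,700.
Defendant is the primary caregiver for a dependent (−$20,250 flat): $471,700 − $20,250 = $451,450.
Offense committed while on probation or parole (+$24,000 flat): $451,450 + $24,000 = $475,450.
$475,450 is within the $625,000 maximum.
$475,450 is at or above the $2,500 minimum.

$475,450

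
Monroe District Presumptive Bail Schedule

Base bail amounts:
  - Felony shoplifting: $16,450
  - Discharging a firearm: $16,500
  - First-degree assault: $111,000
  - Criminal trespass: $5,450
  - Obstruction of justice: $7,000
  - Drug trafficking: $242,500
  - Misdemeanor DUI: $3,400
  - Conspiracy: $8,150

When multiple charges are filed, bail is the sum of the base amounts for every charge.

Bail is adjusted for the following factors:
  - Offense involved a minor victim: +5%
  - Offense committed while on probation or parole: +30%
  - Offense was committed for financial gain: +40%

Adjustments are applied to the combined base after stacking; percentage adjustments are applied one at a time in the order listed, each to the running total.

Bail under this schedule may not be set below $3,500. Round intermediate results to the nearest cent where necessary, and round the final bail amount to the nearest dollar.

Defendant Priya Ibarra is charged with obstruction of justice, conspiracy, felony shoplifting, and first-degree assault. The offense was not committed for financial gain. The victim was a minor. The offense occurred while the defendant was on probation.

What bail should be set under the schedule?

$194,649

Base amounts from the schedule: obstruction of justice $7,000; conspiracy $8,150; felony shoplifting $16,450; first-degree assault $111,000.
Stacking rule: sum of all bases. $7,000 + $8,150 + $16,450 + $111,000 = $142,600.
Offense involved a minor victim (+5%): $142,600 × 1.05 = $149,730.
Offense committed while on probation or parole (+30%): $149,730 × 1.3 = $194,649.
$194,649 is at or above the $3,500 minimum.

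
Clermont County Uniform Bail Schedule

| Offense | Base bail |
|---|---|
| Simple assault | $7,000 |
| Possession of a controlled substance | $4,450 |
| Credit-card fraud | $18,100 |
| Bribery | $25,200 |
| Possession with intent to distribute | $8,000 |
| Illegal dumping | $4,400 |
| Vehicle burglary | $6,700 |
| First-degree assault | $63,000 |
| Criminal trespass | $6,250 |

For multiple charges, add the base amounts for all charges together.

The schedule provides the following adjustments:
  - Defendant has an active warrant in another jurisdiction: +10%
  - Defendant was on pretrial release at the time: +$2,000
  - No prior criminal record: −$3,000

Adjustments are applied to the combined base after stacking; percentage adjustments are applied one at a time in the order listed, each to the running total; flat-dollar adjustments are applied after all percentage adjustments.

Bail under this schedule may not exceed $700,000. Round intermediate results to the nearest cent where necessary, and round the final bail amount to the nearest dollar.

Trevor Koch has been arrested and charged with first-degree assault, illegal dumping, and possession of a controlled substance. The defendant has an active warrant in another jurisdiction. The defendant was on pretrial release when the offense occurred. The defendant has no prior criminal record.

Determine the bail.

Base amounts from the schedule: first-degree assault $63,000; illegal dumping $4,400; possession of a controlled substance $4,450.
Stacking rule: sum of all bases. $63,000 + $4,400 + $4,450 = $71,850.
Defendant has an active warrant in another jurisdiction (+10%): $71,850 × 1.1 = $79,035.
Defendant was on pretrial release at the time (+$2,000 flat): $79,035 + $2,000 = $81,035.
No prior criminal record (−$3,000 flat): $81,035 − $3,000 = $78,035.
$78,035 is within the $700,000 maximum.

$78,035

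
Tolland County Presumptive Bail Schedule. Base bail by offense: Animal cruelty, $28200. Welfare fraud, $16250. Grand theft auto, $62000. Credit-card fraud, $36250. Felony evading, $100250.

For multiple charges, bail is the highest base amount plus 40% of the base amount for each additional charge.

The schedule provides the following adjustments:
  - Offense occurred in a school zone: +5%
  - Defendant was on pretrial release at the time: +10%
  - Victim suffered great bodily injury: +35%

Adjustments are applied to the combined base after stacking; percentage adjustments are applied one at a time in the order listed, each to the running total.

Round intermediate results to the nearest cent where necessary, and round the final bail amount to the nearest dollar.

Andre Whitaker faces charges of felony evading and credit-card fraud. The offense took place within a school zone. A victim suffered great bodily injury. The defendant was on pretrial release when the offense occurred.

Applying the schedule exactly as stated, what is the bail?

Base amounts from the schedule: felony evading $100250; credit-card fraud $36250.
Stacking rule: highest base plus 40% of each additional charge. Highest is felony evading at $100250. Additional: $36250 × 40% = $14500. Combined base = $100250 + $14500 = $114750.
Offense occurred in a school zone (+5%): $114750 × 1.05 = $120487.50.
Defendant was on pretrial release at the time (+10%): $120487.50 × 1.1 = $132536.25.
Victim suffered great bodily injury (+35%): $132536.25 × 1.35 = $178923.94.
Rounded to the nearest dollar: $178924.

$178924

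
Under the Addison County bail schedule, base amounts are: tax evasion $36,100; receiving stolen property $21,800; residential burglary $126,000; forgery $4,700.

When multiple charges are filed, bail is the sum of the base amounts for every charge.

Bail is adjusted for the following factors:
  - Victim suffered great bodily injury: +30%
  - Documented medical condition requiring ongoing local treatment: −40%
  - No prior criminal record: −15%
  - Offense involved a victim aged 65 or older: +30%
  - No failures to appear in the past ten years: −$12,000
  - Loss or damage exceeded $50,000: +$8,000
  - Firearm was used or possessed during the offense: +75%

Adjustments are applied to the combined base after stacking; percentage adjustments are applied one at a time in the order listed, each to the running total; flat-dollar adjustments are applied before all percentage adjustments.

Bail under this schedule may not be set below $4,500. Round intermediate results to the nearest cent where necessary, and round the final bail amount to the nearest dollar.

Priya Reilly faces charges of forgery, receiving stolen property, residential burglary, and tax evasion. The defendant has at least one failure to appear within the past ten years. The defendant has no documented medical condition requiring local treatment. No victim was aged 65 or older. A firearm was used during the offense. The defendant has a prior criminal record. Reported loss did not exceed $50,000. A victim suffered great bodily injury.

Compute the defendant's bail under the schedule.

$429,065

Base amounts from the schedule: forgery $4,700; receiving stolen property $21,800; residential burglary $126,000; tax evasion $36,100.
Stacking rule: sum of all bases. $4,700 + $21,800 + $126,000 + $36,100 = $188,600.
Victim suffered great bodily injury (+30%): $188,600 × 1.3 = $245,180.
Firearm was used or possessed during the offense (+75%): $245,180 × 1.75 = $429,065.
$429,065 is at or above the $4,500 minimum.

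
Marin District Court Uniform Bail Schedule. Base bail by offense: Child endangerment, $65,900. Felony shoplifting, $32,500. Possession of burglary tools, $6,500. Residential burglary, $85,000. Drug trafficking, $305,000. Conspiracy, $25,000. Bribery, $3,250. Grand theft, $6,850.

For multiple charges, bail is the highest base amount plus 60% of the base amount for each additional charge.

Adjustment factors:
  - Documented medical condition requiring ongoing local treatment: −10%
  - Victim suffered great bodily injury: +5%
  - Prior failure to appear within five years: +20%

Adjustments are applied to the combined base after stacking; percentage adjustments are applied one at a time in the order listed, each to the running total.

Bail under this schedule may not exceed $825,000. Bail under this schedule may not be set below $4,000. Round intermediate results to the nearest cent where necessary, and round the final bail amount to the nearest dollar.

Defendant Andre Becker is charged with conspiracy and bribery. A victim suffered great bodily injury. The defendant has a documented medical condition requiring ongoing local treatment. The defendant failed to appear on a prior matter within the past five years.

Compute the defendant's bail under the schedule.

$30,561

Base amounts from the schedule: conspiracy $25,000; bribery $3,250.
Stacking rule: highest base plus 60% of each additional charge. Highest is conspiracy at $25,000. Additional: $3,250 × 60% = $1,950. Combined base = $25,000 + $1,950 = $26,950.
Documented medical condition requiring ongoing local treatment (−10%): $26,950 × 0.9 = $24,255.
Victim suffered great bodily injury (+5%): $24,255 × 1.05 = $25,467.75.
Prior failure to appear within five years (+20%): $25,467.75 × 1.2 = $30,561.30.
$30,561.30 is within the $825,000 maximum.
$30,561.30 is at or above the $4,000 minimum.
Rounded to the nearest dollar: $30,561.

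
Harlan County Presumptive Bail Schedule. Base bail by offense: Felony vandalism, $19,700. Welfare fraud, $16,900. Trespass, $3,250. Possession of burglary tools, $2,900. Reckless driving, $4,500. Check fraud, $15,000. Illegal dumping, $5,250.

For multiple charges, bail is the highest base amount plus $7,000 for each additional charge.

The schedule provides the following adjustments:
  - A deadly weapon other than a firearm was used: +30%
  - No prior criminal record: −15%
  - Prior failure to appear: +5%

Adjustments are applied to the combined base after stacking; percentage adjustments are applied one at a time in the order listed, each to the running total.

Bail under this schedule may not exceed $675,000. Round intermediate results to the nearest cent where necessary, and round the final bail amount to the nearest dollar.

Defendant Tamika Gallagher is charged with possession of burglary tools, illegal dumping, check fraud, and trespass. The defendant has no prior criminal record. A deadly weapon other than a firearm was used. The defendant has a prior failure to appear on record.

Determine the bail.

Base amounts from the schedule: possession of burglary tools $2,900; illegal dumping $5,250; check fraud $15,000; trespass $3,250.
Stacking rule: highest base plus $7,000 per additional charge. Highest is check fraud at $15,000; 3 additional charges → +$21,000. Combined base = $36,000.
A deadly weapon other than a firearm was used (+30%): $36,000 × 1.3 = $46,800.
No prior criminal record (−15%): $46,800 × 0.85 = $39,780.
Prior failure to appear (+5%): $39,780 × 1.05 = $41,769.
$41,769 is within the $675,000 maximum.

$41,769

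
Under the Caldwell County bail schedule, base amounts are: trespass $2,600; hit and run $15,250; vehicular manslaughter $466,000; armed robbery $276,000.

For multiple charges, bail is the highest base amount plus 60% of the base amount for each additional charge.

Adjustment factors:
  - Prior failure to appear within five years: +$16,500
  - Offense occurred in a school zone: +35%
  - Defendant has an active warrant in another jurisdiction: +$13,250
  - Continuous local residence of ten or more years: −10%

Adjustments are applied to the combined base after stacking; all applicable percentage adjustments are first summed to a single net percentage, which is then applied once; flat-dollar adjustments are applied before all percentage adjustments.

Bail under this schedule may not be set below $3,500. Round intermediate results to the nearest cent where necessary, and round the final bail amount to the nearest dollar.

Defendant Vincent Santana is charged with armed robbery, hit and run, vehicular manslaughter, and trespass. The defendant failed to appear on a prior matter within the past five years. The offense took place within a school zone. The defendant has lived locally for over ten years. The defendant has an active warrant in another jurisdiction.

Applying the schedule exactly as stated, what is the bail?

Base amounts from the schedule: armed robbery $276,000; hit and run $15,250; vehicular manslaughter $466,000; trespass $2,600.
Stacking rule: highest base plus 60% of each additional charge. Highest is vehicular manslaughter at $466,000. Additional: $276,000 × 60% = $165,600; $15,250 × 60% = $9,150; $2,600 × 60% = $1,560. Combined base = $466,000 + $176,310 = $642,310.
Prior failure to appear within five years (+$16,500 flat): $642,310 + $16,500 = $658,810.
Defendant has an active warrant in another jurisdiction (+$13,250 flat): $658,810 + $13,250 = $672,060.
Net percentage adjustment: +35% −10% = +25%. $672,060 × 1.25 = $840,075.
$840,075 is at or above the $3,500 minimum.

$840,075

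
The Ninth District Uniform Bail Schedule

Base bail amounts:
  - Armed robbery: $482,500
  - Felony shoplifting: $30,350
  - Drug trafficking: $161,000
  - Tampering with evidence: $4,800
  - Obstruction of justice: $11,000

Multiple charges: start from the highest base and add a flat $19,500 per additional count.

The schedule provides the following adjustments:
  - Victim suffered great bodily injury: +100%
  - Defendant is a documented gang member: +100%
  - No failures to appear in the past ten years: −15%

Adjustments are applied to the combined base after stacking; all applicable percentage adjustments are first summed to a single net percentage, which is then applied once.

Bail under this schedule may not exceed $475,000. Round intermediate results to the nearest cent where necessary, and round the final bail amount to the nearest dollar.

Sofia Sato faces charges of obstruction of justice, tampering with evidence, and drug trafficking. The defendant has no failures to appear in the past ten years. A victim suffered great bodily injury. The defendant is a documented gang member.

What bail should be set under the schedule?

$475,000

Base amounts from the schedule: obstruction of justice $11,000; tampering with evidence $4,800; drug trafficking $161,000.
Stacking rule: highest base plus $19,500 per additional charge. Highest is drug trafficking at $161,000; 2 additional charges → +$39,000. Combined base = $200,000.
Net percentage adjustment: +100% +100% −15% = +185%. $200,000 × 2.85 = $570,000.
Result $570,000 exceeds the maximum of $475,000; bail is capped at $475,000.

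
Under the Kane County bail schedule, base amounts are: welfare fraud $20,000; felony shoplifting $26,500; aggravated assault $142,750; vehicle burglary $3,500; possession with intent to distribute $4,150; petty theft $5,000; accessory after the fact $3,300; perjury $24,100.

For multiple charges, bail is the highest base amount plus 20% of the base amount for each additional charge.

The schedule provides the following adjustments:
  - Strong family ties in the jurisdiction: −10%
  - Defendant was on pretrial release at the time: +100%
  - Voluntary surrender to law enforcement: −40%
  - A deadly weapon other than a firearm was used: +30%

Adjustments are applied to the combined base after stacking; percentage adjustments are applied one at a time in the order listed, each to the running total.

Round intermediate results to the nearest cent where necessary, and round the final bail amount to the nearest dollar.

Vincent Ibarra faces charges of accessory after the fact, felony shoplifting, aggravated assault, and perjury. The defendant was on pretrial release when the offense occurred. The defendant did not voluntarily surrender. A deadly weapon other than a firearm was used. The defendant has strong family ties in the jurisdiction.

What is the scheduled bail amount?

Base amounts from the schedule: accessory after the fact $3,300; felony shoplifting $26,500; aggravated assault $142,750; perjury $24,100.
Stacking rule: highest base plus 20% of each additional charge. Highest is aggravated assault at $142,750. Additional: $3,300 × 20% = $660; $26,500 × 20% = $5,300; $24,100 × 20% = $4,820. Combined base = $142,750 + $10,780 = $153,530.
Strong family ties in the jurisdiction (−10%): $153,530 × 0.9 = $138,177.
Defendant was on pretrial release at the time (+100%): $138,177 × 2 = $276,354.
A deadly weapon other than a firearm was used (+30%): $276,354 × 1.3 = $359,260.20.
Rounded to the nearest dollar: $359,260.

$359,260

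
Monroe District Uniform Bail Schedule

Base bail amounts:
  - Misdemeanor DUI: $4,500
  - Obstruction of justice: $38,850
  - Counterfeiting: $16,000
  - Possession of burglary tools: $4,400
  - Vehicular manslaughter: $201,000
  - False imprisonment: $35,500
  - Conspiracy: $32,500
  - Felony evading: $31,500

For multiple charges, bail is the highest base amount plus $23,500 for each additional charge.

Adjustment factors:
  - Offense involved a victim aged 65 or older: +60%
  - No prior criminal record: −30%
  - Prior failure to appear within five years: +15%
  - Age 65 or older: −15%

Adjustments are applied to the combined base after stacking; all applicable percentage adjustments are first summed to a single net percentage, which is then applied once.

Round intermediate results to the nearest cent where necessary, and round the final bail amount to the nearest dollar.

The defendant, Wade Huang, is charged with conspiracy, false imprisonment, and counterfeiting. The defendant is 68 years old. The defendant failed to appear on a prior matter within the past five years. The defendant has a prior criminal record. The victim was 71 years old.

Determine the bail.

$132,000

Base amounts from the schedule: conspiracy $32,500; false imprisonment $35,500; counterfeiting $16,000.
Stacking rule: highest base plus $23,500 per additional charge. Highest is false imprisonment at $35,500; 2 additional charges → +$47,000. Combined base = $82,500.
Net percentage adjustment: +60% +15% −15% = +60%. $82,500 × 1.6 = $132,000.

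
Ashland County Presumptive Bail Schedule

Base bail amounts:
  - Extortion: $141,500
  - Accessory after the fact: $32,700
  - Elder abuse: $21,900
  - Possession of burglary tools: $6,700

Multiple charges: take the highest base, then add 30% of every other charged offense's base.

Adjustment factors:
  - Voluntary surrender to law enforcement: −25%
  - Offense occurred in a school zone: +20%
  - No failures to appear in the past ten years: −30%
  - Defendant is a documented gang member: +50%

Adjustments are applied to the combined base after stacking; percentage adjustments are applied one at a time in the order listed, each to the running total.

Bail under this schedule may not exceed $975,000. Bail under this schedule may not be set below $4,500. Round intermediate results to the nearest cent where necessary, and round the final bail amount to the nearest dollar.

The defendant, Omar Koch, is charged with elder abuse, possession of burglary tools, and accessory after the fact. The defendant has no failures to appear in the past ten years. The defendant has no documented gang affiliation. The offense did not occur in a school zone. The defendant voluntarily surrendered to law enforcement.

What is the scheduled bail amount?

$21,672

Base amounts from the schedule: elder abuse $21,900; possession of burglary tools $6,700; accessory after the fact $32,700.
Stacking rule: highest base plus 30% of each additional charge. Highest is accessory after the fact at $32,700. Additional: $21,900 × 30% = $6,570; $6,700 × 30% = $2,010. Combined base = $32,700 + $8,580 = $41,280.
Voluntary surrender to law enforcement (−25%): $41,280 × 0.75 = $30,960.
No failures to appear in the past ten years (−30%): $30,960 × 0.7 = $21,672.
$21,672 is within the $975,000 maximum.
$21,672 is at or above the $4,500 minimum.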